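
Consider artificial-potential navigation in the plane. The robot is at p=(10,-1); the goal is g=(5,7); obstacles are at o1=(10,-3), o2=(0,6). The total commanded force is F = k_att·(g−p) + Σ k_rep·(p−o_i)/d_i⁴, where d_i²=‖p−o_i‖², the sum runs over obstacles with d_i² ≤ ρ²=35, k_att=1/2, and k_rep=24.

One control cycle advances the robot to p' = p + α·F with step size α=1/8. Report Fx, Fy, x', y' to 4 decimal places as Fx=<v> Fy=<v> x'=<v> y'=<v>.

Fx=-2.5000 Fy=7.0000 x'=9.6875 y'=-0.1250

F_att = 1/2·(g−p) = 1/2·(-5,8) = (-2.5000,4.0000)
o1: d²=4 ≤ ρ²=35; F_rep = 24·(0,2)/4² = (0.0000,3.0000)
o2: d²=149 > ρ²=35 → inactive
F = F_att + ΣF_rep = (-2.5000,7.0000)
p' = p + 1/8·F = (9.6875,-0.1250)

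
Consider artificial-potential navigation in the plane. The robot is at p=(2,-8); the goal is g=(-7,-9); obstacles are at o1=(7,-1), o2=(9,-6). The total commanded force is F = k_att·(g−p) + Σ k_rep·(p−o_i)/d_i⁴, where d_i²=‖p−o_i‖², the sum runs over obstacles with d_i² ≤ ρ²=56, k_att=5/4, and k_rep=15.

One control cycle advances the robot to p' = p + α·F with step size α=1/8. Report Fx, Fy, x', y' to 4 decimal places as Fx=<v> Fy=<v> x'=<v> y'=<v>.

F_att = 5/4·(g−p) = 5/4·(-9,-1) = (-11.2500,-1.2500)
o1: d²=74 > ρ²=56 → inactive
o2: d²=53 ≤ ρ²=56; F_rep = 15·(-7,-2)/53² = (-0.0374,-0.0107)
F = F_att + ΣF_rep = (-11.2874,-1.2607)
p' = p + 1/8·F = (0.5891,-8.1576)

Fx=-11.2874 Fy=-1.2607 x'=0.5891 y'=-8.1576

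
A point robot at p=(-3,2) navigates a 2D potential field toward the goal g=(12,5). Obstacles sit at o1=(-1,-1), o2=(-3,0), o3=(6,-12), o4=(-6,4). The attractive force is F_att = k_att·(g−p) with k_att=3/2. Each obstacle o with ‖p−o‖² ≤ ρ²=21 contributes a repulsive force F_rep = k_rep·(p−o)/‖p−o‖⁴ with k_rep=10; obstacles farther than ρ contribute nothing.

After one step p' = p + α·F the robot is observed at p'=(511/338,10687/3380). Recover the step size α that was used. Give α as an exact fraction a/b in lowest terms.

α = 1/5

F_att = 3/2·(g−p) = 3/2·(15,3) = (22.5000,4.5000)
o1: d²=13 ≤ ρ²=21; F_rep = 10·(-2,3)/13² = (-0.1183,0.1775)
o2: d²=4 ≤ ρ²=21; F_rep = 10·(0,2)/4² = (0.0000,1.2500)
o3: d²=277 > ρ²=21 → inactive
o4: d²=13 ≤ ρ²=21; F_rep = 10·(3,-2)/13² = (0.1775,-0.1183)
F = F_att + ΣF_rep = (22.5592,5.8092)
Δp = p'−p = (4.5118,1.1618); α = Δx/Fx = (1525/338) / (7625/338) = 1/5
check: Δy/Fy = (3927/3380) / (3927/676) = 1/5 ✓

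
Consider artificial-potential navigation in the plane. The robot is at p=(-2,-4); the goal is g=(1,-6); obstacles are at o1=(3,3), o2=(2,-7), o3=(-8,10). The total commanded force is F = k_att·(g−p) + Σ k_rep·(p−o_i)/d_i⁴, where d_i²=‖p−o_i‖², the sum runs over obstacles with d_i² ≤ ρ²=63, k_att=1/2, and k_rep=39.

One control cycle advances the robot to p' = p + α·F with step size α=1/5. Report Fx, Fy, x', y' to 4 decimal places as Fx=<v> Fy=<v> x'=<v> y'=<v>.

F_att = 1/2·(g−p) = 1/2·(3,-2) = (1.5000,-1.0000)
o1: d²=74 > ρ²=63 → inactive
o2: d²=25 ≤ ρ²=63; F_rep = 39·(-4,3)/25² = (-0.2496,0.1872)
o3: d²=232 > ρ²=63 → inactive
F = F_att + ΣF_rep = (1.2504,-0.8128)
p' = p + 1/5·F = (-1.7499,-4.1626)

Fx=1.2504 Fy=-0.8128 x'=-1.7499 y'=-4.1626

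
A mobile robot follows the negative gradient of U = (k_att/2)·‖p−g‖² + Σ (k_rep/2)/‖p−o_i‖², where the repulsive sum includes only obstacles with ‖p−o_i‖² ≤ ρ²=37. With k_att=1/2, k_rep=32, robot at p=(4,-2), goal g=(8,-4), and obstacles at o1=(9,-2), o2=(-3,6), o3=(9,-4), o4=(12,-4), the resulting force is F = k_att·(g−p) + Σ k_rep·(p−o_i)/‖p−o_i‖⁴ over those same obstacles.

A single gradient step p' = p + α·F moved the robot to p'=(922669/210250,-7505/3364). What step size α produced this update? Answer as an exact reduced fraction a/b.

α = 1/4

F_att = 1/2·(g−p) = 1/2·(4,-2) = (2.0000,-1.0000)
o1: d²=25 ≤ ρ²=37; F_rep = 32·(-5,0)/25² = (-0.2560,0.0000)
o2: d²=113 > ρ²=37 → inactive
o3: d²=29 ≤ ρ²=37; F_rep = 32·(-5,2)/29² = (-0.1902,0.0761)
o4: d²=68 > ρ²=37 → inactive
F = F_att + ΣF_rep = (1.5538,-0.9239)
Δp = p'−p = (0.3884,-0.2310); α = Δx/Fx = (81669/210250) / (163338/105125) = 1/4
check: Δy/Fy = (-777/3364) / (-777/841) = 1/4 ✓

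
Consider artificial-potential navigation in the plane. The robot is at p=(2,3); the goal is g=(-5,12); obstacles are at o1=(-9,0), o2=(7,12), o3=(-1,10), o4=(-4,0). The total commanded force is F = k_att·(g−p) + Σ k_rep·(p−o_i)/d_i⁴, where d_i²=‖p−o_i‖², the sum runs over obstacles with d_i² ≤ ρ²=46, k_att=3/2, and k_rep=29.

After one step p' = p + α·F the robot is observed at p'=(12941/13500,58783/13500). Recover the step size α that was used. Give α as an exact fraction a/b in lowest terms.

α = 1/10

F_att = 3/2·(g−p) = 3/2·(-7,9) = (-10.5000,13.5000)
o1: d²=130 > ρ²=46 → inactive
o2: d²=106 > ρ²=46 → inactive
o3: d²=58 > ρ²=46 → inactive
o4: d²=45 ≤ ρ²=46; F_rep = 29·(6,3)/45² = (0.0859,0.0430)
F = F_att + ΣF_rep = (-10.4141,13.5430)
Δp = p'−p = (-1.0414,1.3543); α = Δx/Fx = (-14059/13500) / (-14059/1350) = 1/10
check: Δy/Fy = (18283/13500) / (18283/1350) = 1/10 ✓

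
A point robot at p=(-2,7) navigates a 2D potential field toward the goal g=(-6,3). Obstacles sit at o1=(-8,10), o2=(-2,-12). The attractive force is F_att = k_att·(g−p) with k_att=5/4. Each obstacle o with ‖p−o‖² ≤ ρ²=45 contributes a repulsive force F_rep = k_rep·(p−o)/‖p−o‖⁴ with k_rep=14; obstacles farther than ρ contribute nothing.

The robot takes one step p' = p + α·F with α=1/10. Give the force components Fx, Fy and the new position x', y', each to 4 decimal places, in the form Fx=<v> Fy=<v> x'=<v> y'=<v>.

Fx=-4.9585 Fy=-5.0207 x'=-2.4959 y'=6.4979

F_att = 5/4·(g−p) = 5/4·(-4,-4) = (-5.0000,-5.0000)
o1: d²=45 ≤ ρ²=45; F_rep = 14·(6,-3)/45² = (0.0415,-0.0207)
o2: d²=361 > ρ²=45 → inactive
F = F_att + ΣF_rep = (-4.9585,-5.0207)
p' = p + 1/10·F = (-2.4959,6.4979)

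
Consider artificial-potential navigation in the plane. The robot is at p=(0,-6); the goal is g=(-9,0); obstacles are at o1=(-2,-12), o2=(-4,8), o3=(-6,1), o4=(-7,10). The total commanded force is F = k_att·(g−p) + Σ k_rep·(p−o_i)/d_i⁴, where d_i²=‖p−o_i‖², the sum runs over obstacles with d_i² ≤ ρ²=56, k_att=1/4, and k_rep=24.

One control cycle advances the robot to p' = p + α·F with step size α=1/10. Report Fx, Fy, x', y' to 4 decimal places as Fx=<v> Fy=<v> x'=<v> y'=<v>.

F_att = 1/4·(g−p) = 1/4·(-9,6) = (-2.2500,1.5000)
o1: d²=40 ≤ ρ²=56; F_rep = 24·(2,6)/40² = (0.0300,0.0900)
o2: d²=212 > ρ²=56 → inactive
o3: d²=85 > ρ²=56 → inactive
o4: d²=305 > ρ²=56 → inactive
F = F_att + ΣF_rep = (-2.2200,1.5900)
p' = p + 1/10·F = (-0.2220,-5.8410)

Fx=-2.2200 Fy=1.5900 x'=-0.2220 y'=-5.8410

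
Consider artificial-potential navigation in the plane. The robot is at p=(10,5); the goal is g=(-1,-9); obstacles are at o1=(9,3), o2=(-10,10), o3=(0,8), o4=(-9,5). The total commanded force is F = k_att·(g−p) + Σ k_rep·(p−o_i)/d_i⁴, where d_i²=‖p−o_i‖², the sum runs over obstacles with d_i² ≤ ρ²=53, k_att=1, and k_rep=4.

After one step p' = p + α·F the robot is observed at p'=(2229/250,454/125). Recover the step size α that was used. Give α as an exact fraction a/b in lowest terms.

α = 1/10

F_att = 1·(g−p) = 1·(-11,-14) = (-11.0000,-14.0000)
o1: d²=5 ≤ ρ²=53; F_rep = 4·(1,2)/5² = (0.1600,0.3200)
o2: d²=425 > ρ²=53 → inactive
o3: d²=109 > ρ²=53 → inactive
o4: d²=361 > ρ²=53 → inactive
F = F_att + ΣF_rep = (-10.8400,-13.6800)
Δp = p'−p = (-1.0840,-1.3680); α = Δx/Fx = (-271/250) / (-271/25) = 1/10
check: Δy/Fy = (-171/125) / (-342/25) = 1/10 ✓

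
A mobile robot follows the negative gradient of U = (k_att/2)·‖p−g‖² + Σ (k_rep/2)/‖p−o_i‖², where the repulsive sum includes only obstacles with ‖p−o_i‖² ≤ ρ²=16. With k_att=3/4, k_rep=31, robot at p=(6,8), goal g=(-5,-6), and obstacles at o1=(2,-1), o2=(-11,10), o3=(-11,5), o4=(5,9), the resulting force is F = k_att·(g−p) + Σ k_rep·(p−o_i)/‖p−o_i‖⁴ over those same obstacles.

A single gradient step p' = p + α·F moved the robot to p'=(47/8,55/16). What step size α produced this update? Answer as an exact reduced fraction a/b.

α = 1/4

F_att = 3/4·(g−p) = 3/4·(-11,-14) = (-8.2500,-10.5000)
o1: d²=97 > ρ²=16 → inactive
o2: d²=293 > ρ²=16 → inactive
o3: d²=298 > ρ²=16 → inactive
o4: d²=2 ≤ ρ²=16; F_rep = 31·(1,-1)/2² = (7.7500,-7.7500)
F = F_att + ΣF_rep = (-0.5000,-18.2500)
Δp = p'−p = (-0.1250,-4.5625); α = Δx/Fx = (-1/8) / (-1/2) = 1/4
check: Δy/Fy = (-73/16) / (-73/4) = 1/4 ✓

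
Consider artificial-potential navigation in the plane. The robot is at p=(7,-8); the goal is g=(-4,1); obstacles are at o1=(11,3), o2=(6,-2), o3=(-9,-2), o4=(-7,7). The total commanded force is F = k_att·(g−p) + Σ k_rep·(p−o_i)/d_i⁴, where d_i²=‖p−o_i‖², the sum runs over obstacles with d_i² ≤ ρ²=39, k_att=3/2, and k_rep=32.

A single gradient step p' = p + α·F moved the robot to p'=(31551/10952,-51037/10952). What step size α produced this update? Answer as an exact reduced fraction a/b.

F_att = 3/2·(g−p) = 3/2·(-11,9) = (-16.5000,13.5000)
o1: d²=137 > ρ²=39 → inactive
o2: d²=37 ≤ ρ²=39; F_rep = 32·(1,-6)/37² = (0.0234,-0.1402)
o3: d²=292 > ρ²=39 → inactive
o4: d²=421 > ρ²=39 → inactive
F = F_att + ΣF_rep = (-16.4766,13.3598)
Δp = p'−p = (-4.1192,3.3399); α = Δx/Fx = (-45113/10952) / (-45113/2738) = 1/4
check: Δy/Fy = (36579/10952) / (36579/2738) = 1/4 ✓

α = 1/4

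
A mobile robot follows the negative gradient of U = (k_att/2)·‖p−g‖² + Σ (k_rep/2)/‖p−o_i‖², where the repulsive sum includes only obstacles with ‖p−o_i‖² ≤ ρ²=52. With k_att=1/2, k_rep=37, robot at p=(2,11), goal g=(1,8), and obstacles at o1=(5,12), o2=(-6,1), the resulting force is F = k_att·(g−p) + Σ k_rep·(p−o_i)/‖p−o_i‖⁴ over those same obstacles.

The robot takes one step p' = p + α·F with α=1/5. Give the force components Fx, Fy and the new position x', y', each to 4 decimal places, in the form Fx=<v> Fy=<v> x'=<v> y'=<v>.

F_att = 1/2·(g−p) = 1/2·(-1,-3) = (-0.5000,-1.5000)
o1: d²=10 ≤ ρ²=52; F_rep = 37·(-3,-1)/10² = (-1.1100,-0.3700)
o2: d²=164 > ρ²=52 → inactive
F = F_att + ΣF_rep = (-1.6100,-1.8700)
p' = p + 1/5·F = (1.6780,10.6260)

Fx=-1.6100 Fy=-1.8700 x'=1.6780 y'=10.6260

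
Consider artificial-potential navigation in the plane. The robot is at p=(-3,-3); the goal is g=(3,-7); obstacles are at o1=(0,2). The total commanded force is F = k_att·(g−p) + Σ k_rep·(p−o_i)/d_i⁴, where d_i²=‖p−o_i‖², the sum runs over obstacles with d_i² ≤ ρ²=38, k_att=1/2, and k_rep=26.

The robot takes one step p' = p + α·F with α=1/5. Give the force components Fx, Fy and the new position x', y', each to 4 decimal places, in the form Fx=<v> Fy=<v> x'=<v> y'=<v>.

Fx=2.9325 Fy=-2.1125 x'=-2.4135 y'=-3.4225

F_att = 1/2·(g−p) = 1/2·(6,-4) = (3.0000,-2.0000)
o1: d²=34 ≤ ρ²=38; F_rep = 26·(-3,-5)/34² = (-0.0675,-0.1125)
F = F_att + ΣF_rep = (2.9325,-2.1125)
p' = p + 1/5·F = (-2.4135,-3.4225)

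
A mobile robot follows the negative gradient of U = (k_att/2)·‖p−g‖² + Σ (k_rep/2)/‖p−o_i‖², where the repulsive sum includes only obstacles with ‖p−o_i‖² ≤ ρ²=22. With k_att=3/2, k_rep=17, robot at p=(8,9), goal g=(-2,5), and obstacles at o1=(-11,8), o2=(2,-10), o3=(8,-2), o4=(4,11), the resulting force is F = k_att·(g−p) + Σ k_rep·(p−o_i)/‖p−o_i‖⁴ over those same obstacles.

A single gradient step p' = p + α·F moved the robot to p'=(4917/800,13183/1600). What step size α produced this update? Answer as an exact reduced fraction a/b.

α = 1/8

F_att = 3/2·(g−p) = 3/2·(-10,-4) = (-15.0000,-6.0000)
o1: d²=362 > ρ²=22 → inactive
o2: d²=397 > ρ²=22 → inactive
o3: d²=121 > ρ²=22 → inactive
o4: d²=20 ≤ ρ²=22; F_rep = 17·(4,-2)/20² = (0.1700,-0.0850)
F = F_att + ΣF_rep = (-14.8300,-6.0850)
Δp = p'−p = (-1.8538,-0.7606); α = Δx/Fx = (-1483/800) / (-1483/100) = 1/8
check: Δy/Fy = (-1217/1600) / (-1217/200) = 1/8 ✓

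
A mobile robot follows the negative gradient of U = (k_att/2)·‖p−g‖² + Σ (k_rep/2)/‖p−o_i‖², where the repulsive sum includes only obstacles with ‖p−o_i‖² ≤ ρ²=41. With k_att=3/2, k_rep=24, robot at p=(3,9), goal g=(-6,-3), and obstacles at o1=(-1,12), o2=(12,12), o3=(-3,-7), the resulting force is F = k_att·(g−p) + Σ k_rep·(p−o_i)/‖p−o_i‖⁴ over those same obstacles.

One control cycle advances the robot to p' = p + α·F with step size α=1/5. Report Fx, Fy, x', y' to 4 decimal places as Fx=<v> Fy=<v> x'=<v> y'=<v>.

F_att = 3/2·(g−p) = 3/2·(-9,-12) = (-13.5000,-18.0000)
o1: d²=25 ≤ ρ²=41; F_rep = 24·(4,-3)/25² = (0.1536,-0.1152)
o2: d²=90 > ρ²=41 → inactive
o3: d²=292 > ρ²=41 → inactive
F = F_att + ΣF_rep = (-13.3464,-18.1152)
p' = p + 1/5·F = (0.3307,5.3770)

Fx=-13.3464 Fy=-18.1152 x'=0.3307 y'=5.3770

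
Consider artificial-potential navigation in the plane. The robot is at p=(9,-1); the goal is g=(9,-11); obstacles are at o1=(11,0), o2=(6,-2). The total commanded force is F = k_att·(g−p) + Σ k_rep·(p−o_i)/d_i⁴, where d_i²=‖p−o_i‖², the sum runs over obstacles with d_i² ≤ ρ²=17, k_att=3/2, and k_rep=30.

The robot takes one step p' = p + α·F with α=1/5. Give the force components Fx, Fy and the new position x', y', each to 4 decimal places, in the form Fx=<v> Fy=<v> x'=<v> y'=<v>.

F_att = 3/2·(g−p) = 3/2·(0,-10) = (0.0000,-15.0000)
o1: d²=5 ≤ ρ²=17; F_rep = 30·(-2,-1)/5² = (-2.4000,-1.2000)
o2: d²=10 ≤ ρ²=17; F_rep = 30·(3,1)/10² = (0.9000,0.3000)
F = F_att + ΣF_rep = (-1.5000,-15.9000)
p' = p + 1/5·F = (8.7000,-4.1800)

Fx=-1.5000 Fy=-15.9000 x'=8.7000 y'=-4.1800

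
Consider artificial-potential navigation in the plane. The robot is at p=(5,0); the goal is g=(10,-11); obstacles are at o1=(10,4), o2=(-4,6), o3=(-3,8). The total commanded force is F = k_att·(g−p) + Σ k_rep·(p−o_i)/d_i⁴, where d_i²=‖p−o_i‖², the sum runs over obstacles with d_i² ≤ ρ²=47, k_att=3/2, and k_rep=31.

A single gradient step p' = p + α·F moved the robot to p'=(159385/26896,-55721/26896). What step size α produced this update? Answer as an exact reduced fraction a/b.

α = 1/8

F_att = 3/2·(g−p) = 3/2·(5,-11) = (7.5000,-16.5000)
o1: d²=41 ≤ ρ²=47; F_rep = 31·(-5,-4)/41² = (-0.0922,-0.0738)
o2: d²=117 > ρ²=47 → inactive
o3: d²=128 > ρ²=47 → inactive
F = F_att + ΣF_rep = (7.4078,-16.5738)
Δp = p'−p = (0.9260,-2.0717); α = Δx/Fx = (24905/26896) / (24905/3362) = 1/8
check: Δy/Fy = (-55721/26896) / (-55721/3362) = 1/8 ✓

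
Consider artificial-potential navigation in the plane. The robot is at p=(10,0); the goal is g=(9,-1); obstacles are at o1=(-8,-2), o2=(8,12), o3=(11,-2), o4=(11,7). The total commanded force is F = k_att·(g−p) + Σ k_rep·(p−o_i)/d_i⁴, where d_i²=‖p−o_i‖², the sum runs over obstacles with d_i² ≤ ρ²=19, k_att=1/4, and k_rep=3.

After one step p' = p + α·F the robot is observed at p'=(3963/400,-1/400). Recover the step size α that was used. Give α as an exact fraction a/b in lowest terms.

α = 1/4

F_att = 1/4·(g−p) = 1/4·(-1,-1) = (-0.2500,-0.2500)
o1: d²=328 > ρ²=19 → inactive
o2: d²=148 > ρ²=19 → inactive
o3: d²=5 ≤ ρ²=19; F_rep = 3·(-1,2)/5² = (-0.1200,0.2400)
o4: d²=50 > ρ²=19 → inactive
F = F_att + ΣF_rep = (-0.3700,-0.0100)
Δp = p'−p = (-0.0925,-0.0025); α = Δx/Fx = (-37/400) / (-37/100) = 1/4
check: Δy/Fy = (-1/400) / (-1/100) = 1/4 ✓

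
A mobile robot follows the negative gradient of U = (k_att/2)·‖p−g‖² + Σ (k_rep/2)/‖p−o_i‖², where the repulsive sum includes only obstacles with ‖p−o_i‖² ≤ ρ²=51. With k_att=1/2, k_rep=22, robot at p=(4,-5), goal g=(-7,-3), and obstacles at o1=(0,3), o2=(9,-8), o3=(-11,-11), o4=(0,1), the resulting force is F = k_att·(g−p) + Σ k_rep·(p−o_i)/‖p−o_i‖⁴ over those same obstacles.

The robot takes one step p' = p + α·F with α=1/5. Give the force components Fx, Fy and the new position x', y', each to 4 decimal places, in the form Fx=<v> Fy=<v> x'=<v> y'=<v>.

Fx=-5.5952 Fy=1.0571 x'=2.8810 y'=-4.7886

F_att = 1/2·(g−p) = 1/2·(-11,2) = (-5.5000,1.0000)
o1: d²=80 > ρ²=51 → inactive
o2: d²=34 ≤ ρ²=51; F_rep = 22·(-5,3)/34² = (-0.0952,0.0571)
o3: d²=261 > ρ²=51 → inactive
o4: d²=52 > ρ²=51 → inactive
F = F_att + ΣF_rep = (-5.5952,1.0571)
p' = p + 1/5·F = (2.8810,-4.7886)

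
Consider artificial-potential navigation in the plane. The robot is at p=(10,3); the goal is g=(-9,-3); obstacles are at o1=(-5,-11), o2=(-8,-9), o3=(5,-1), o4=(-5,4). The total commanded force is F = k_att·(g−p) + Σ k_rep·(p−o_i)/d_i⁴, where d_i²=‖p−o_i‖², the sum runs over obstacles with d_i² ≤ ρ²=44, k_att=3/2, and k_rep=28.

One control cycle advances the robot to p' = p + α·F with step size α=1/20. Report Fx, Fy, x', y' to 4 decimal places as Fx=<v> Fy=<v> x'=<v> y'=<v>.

F_att = 3/2·(g−p) = 3/2·(-19,-6) = (-28.5000,-9.0000)
o1: d²=421 > ρ²=44 → inactive
o2: d²=468 > ρ²=44 → inactive
o3: d²=41 ≤ ρ²=44; F_rep = 28·(5,4)/41² = (0.0833,0.0666)
o4: d²=226 > ρ²=44 → inactive
F = F_att + ΣF_rep = (-28.4167,-8.9334)
p' = p + 1/20·F = (8.5792,2.5533)

Fx=-28.4167 Fy=-8.9334 x'=8.5792 y'=2.5533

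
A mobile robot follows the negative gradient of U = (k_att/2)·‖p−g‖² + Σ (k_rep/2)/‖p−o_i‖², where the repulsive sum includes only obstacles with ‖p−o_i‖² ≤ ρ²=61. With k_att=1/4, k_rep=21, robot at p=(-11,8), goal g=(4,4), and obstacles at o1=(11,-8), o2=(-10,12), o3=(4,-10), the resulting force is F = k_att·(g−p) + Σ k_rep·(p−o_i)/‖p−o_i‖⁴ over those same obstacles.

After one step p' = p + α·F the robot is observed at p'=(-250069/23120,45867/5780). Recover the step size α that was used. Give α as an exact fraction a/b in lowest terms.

α = 1/20

F_att = 1/4·(g−p) = 1/4·(15,-4) = (3.7500,-1.0000)
o1: d²=740 > ρ²=61 → inactive
o2: d²=17 ≤ ρ²=61; F_rep = 21·(-1,-4)/17² = (-0.0727,-0.2907)
o3: d²=549 > ρ²=61 → inactive
F = F_att + ΣF_rep = (3.6773,-1.2907)
Δp = p'−p = (0.1839,-0.0645); α = Δx/Fx = (4251/23120) / (4251/1156) = 1/20
check: Δy/Fy = (-373/5780) / (-373/289) = 1/20 ✓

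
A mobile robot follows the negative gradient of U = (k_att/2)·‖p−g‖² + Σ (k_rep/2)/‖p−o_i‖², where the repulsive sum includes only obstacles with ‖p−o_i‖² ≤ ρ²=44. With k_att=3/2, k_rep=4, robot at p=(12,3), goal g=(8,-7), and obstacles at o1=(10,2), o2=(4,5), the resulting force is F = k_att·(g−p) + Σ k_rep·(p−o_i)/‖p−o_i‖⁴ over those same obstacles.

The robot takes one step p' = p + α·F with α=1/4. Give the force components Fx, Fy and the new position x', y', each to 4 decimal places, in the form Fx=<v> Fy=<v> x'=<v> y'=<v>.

F_att = 3/2·(g−p) = 3/2·(-4,-10) = (-6.0000,-15.0000)
o1: d²=5 ≤ ρ²=44; F_rep = 4·(2,1)/5² = (0.3200,0.1600)
o2: d²=68 > ρ²=44 → inactive
F = F_att + ΣF_rep = (-5.6800,-14.8400)
p' = p + 1/4·F = (10.5800,-0.7100)

Fx=-5.6800 Fy=-14.8400 x'=10.5800 y'=-0.7100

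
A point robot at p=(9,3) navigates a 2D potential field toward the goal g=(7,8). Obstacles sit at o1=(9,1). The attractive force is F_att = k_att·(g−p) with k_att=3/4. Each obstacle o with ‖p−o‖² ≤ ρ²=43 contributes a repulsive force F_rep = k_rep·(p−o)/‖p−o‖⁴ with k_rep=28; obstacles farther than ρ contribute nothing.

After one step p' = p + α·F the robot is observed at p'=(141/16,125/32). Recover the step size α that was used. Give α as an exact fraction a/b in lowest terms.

α = 1/8

F_att = 3/4·(g−p) = 3/4·(-2,5) = (-1.5000,3.7500)
o1: d²=4 ≤ ρ²=43; F_rep = 28·(0,2)/4² = (0.0000,3.5000)
F = F_att + ΣF_rep = (-1.5000,7.2500)
Δp = p'−p = (-0.1875,0.9062); α = Δx/Fx = (-3/16) / (-3/2) = 1/8
check: Δy/Fy = (29/32) / (29/4) = 1/8 ✓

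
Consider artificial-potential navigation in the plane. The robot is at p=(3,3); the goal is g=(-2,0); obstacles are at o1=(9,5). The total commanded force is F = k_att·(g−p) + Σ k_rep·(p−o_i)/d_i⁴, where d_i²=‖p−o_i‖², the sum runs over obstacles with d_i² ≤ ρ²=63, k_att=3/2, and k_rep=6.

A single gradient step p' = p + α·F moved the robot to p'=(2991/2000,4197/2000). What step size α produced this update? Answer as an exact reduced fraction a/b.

F_att = 3/2·(g−p) = 3/2·(-5,-3) = (-7.5000,-4.5000)
o1: d²=40 ≤ ρ²=63; F_rep = 6·(-6,-2)/40² = (-0.0225,-0.0075)
F = F_att + ΣF_rep = (-7.5225,-4.5075)
Δp = p'−p = (-1.5045,-0.9015); α = Δx/Fx = (-3009/2000) / (-3009/400) = 1/5
check: Δy/Fy = (-1803/2000) / (-1803/400) = 1/5 ✓

α = 1/5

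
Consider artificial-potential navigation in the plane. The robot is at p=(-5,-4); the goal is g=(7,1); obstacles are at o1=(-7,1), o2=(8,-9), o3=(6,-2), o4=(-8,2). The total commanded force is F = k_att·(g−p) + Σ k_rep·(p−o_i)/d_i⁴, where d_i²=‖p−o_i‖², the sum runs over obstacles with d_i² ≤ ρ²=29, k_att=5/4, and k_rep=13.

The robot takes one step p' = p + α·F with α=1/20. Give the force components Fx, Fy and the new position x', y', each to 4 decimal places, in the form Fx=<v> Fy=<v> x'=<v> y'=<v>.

Fx=15.0309 Fy=6.1727 x'=-4.2485 y'=-3.6914

F_att = 5/4·(g−p) = 5/4·(12,5) = (15.0000,6.2500)
o1: d²=29 ≤ ρ²=29; F_rep = 13·(2,-5)/29² = (0.0309,-0.0773)
o2: d²=194 > ρ²=29 → inactive
o3: d²=125 > ρ²=29 → inactive
o4: d²=45 > ρ²=29 → inactive
F = F_att + ΣF_rep = (15.0309,6.1727)
p' = p + 1/20·F = (-4.2485,-3.6914)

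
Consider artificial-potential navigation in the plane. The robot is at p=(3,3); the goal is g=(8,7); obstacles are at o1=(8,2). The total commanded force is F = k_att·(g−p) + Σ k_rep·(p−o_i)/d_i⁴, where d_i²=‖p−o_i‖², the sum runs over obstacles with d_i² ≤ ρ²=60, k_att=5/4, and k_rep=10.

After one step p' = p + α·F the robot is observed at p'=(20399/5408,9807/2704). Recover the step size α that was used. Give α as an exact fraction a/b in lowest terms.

F_att = 5/4·(g−p) = 5/4·(5,4) = (6.2500,5.0000)
o1: d²=26 ≤ ρ²=60; F_rep = 10·(-5,1)/26² = (-0.0740,0.0148)
F = F_att + ΣF_rep = (6.1760,5.0148)
Δp = p'−p = (0.7720,0.6268); α = Δx/Fx = (4175/5408) / (4175/676) = 1/8
check: Δy/Fy = (1695/2704) / (1695/338) = 1/8 ✓

α = 1/8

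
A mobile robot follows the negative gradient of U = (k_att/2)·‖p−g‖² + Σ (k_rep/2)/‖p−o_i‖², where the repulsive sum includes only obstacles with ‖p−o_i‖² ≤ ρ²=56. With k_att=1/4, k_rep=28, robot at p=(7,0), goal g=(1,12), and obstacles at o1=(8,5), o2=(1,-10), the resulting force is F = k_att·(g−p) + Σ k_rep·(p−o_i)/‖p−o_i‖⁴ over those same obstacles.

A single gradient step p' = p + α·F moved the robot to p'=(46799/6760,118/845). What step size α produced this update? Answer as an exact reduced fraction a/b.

F_att = 1/4·(g−p) = 1/4·(-6,12) = (-1.5000,3.0000)
o1: d²=26 ≤ ρ²=56; F_rep = 28·(-1,-5)/26² = (-0.0414,-0.2071)
o2: d²=136 > ρ²=56 → inactive
F = F_att + ΣF_rep = (-1.5414,2.7929)
Δp = p'−p = (-0.0771,0.1396); α = Δx/Fx = (-521/6760) / (-521/338) = 1/20
check: Δy/Fy = (118/845) / (472/169) = 1/20 ✓

α = 1/20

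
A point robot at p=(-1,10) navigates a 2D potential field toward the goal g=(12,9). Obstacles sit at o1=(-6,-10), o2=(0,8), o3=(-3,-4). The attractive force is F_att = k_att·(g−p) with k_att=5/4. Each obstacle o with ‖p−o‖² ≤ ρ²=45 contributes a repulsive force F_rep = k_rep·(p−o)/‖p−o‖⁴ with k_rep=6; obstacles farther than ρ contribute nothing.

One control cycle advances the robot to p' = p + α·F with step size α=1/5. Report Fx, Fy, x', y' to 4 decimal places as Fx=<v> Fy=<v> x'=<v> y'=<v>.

F_att = 5/4·(g−p) = 5/4·(13,-1) = (16.2500,-1.2500)
o1: d²=425 > ρ²=45 → inactive
o2: d²=5 ≤ ρ²=45; F_rep = 6·(-1,2)/5² = (-0.2400,0.4800)
o3: d²=200 > ρ²=45 → inactive
F = F_att + ΣF_rep = (16.0100,-0.7700)
p' = p + 1/5·F = (2.2020,9.8460)

Fx=16.0100 Fy=-0.7700 x'=2.2020 y'=9.8460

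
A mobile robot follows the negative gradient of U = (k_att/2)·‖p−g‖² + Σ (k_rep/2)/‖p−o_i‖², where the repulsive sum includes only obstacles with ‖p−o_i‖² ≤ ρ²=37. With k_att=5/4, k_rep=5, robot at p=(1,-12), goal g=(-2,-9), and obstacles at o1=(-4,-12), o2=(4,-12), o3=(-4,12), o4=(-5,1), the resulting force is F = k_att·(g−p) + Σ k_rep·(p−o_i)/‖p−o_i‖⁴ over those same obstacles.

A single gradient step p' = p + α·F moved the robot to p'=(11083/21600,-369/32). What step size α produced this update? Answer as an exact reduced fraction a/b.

α = 1/8

F_att = 5/4·(g−p) = 5/4·(-3,3) = (-3.7500,3.7500)
o1: d²=25 ≤ ρ²=37; F_rep = 5·(5,0)/25² = (0.0400,0.0000)
o2: d²=9 ≤ ρ²=37; F_rep = 5·(-3,0)/9² = (-0.1852,0.0000)
o3: d²=601 > ρ²=37 → inactive
o4: d²=205 > ρ²=37 → inactive
F = F_att + ΣF_rep = (-3.8952,3.7500)
Δp = p'−p = (-0.4869,0.4688); α = Δx/Fx = (-10517/21600) / (-10517/2700) = 1/8
check: Δy/Fy = (15/32) / (15/4) = 1/8 ✓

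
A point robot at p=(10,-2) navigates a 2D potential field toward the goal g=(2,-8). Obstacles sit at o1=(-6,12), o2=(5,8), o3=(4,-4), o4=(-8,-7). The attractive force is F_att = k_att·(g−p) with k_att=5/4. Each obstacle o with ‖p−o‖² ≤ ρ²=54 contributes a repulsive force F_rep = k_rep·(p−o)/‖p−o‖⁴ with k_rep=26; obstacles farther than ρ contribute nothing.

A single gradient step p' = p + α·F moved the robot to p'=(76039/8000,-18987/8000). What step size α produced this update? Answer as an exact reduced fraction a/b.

F_att = 5/4·(g−p) = 5/4·(-8,-6) = (-10.0000,-7.5000)
o1: d²=452 > ρ²=54 → inactive
o2: d²=125 > ρ²=54 → inactive
o3: d²=40 ≤ ρ²=54; F_rep = 26·(6,2)/40² = (0.0975,0.0325)
o4: d²=349 > ρ²=54 → inactive
F = F_att + ΣF_rep = (-9.9025,-7.4675)
Δp = p'−p = (-0.4951,-0.3734); α = Δx/Fx = (-3961/8000) / (-3961/400) = 1/20
check: Δy/Fy = (-2987/8000) / (-2987/400) = 1/20 ✓

α = 1/20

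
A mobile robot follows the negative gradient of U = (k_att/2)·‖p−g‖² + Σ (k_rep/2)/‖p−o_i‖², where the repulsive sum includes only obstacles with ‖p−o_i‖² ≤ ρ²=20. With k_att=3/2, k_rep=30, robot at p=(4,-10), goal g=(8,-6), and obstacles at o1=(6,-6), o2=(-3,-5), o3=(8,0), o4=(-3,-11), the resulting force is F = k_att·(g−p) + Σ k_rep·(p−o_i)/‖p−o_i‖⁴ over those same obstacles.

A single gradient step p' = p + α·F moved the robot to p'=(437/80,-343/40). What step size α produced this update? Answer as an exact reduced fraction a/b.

F_att = 3/2·(g−p) = 3/2·(4,4) = (6.0000,6.0000)
o1: d²=20 ≤ ρ²=20; F_rep = 30·(-2,-4)/20² = (-0.1500,-0.3000)
o2: d²=74 > ρ²=20 → inactive
o3: d²=116 > ρ²=20 → inactive
o4: d²=50 > ρ²=20 → inactive
F = F_att + ΣF_rep = (5.8500,5.7000)
Δp = p'−p = (1.4625,1.4250); α = Δx/Fx = (117/80) / (117/20) = 1/4
check: Δy/Fy = (57/40) / (57/10) = 1/4 ✓

α = 1/4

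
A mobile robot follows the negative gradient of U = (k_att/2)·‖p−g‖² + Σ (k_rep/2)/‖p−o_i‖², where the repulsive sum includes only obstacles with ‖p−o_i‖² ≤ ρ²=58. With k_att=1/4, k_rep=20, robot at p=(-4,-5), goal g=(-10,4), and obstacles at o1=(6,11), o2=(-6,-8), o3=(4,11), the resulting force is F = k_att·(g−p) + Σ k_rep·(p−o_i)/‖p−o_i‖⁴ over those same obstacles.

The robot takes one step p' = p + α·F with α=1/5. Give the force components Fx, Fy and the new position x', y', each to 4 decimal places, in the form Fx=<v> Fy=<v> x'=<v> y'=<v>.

Fx=-1.2633 Fy=2.6050 x'=-4.2527 y'=-4.4790

F_att = 1/4·(g−p) = 1/4·(-6,9) = (-1.5000,2.2500)
o1: d²=356 > ρ²=58 → inactive
o2: d²=13 ≤ ρ²=58; F_rep = 20·(2,3)/13² = (0.2367,0.3550)
o3: d²=320 > ρ²=58 → inactive
F = F_att + ΣF_rep = (-1.2633,2.6050)
p' = p + 1/5·F = (-4.2527,-4.4790)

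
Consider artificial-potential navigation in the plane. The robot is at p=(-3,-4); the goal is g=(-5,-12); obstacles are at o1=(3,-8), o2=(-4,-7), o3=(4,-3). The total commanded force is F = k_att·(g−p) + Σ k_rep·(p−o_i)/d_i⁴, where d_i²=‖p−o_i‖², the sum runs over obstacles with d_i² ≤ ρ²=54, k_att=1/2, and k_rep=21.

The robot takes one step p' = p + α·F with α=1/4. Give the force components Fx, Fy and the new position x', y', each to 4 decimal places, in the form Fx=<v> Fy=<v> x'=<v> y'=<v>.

F_att = 1/2·(g−p) = 1/2·(-2,-8) = (-1.0000,-4.0000)
o1: d²=52 ≤ ρ²=54; F_rep = 21·(-6,4)/52² = (-0.0466,0.0311)
o2: d²=10 ≤ ρ²=54; F_rep = 21·(1,3)/10² = (0.2100,0.6300)
o3: d²=50 ≤ ρ²=54; F_rep = 21·(-7,-1)/50² = (-0.0588,-0.0084)
F = F_att + ΣF_rep = (-0.8954,-3.3473)
p' = p + 1/4·F = (-3.2238,-4.8368)

Fx=-0.8954 Fy=-3.3473 x'=-3.2238 y'=-4.8368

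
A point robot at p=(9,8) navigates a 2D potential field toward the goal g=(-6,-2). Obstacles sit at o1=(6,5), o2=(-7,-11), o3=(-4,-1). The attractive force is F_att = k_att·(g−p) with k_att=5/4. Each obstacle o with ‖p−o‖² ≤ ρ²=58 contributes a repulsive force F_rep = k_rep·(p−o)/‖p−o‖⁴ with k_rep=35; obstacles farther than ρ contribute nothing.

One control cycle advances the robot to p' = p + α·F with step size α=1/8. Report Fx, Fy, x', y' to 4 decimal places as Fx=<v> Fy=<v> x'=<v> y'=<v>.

F_att = 5/4·(g−p) = 5/4·(-15,-10) = (-18.7500,-12.5000)
o1: d²=18 ≤ ρ²=58; F_rep = 35·(3,3)/18² = (0.3241,0.3241)
o2: d²=617 > ρ²=58 → inactive
o3: d²=250 > ρ²=58 → inactive
F = F_att + ΣF_rep = (-18.4259,-12.1759)
p' = p + 1/8·F = (6.6968,6.4780)

Fx=-18.4259 Fy=-12.1759 x'=6.6968 y'=6.4780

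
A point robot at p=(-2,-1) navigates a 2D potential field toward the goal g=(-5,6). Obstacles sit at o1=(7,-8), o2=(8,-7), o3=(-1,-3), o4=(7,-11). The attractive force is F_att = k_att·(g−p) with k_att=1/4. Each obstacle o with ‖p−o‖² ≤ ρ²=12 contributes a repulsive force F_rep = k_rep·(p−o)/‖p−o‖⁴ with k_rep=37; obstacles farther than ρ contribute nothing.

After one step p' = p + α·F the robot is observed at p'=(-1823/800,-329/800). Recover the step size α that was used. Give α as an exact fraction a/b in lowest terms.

α = 1/8

F_att = 1/4·(g−p) = 1/4·(-3,7) = (-0.7500,1.7500)
o1: d²=130 > ρ²=12 → inactive
o2: d²=136 > ρ²=12 → inactive
o3: d²=5 ≤ ρ²=12; F_rep = 37·(-1,2)/5² = (-1.4800,2.9600)
o4: d²=181 > ρ²=12 → inactive
F = F_att + ΣF_rep = (-2.2300,4.7100)
Δp = p'−p = (-0.2787,0.5887); α = Δx/Fx = (-223/800) / (-223/100) = 1/8
check: Δy/Fy = (471/800) / (471/100) = 1/8 ✓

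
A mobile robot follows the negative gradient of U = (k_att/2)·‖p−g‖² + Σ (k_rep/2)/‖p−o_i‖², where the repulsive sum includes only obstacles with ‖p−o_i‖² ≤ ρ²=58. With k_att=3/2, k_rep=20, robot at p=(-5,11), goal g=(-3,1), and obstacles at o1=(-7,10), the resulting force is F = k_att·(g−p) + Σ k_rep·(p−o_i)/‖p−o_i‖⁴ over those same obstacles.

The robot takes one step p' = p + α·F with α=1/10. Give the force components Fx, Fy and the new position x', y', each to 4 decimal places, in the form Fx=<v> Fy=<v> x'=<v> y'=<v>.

Fx=4.6000 Fy=-14.2000 x'=-4.5400 y'=9.5800

F_att = 3/2·(g−p) = 3/2·(2,-10) = (3.0000,-15.0000)
o1: d²=5 ≤ ρ²=58; F_rep = 20·(2,1)/5² = (1.6000,0.8000)
F = F_att + ΣF_rep = (4.6000,-14.2000)
p' = p + 1/10·F = (-4.5400,9.5800)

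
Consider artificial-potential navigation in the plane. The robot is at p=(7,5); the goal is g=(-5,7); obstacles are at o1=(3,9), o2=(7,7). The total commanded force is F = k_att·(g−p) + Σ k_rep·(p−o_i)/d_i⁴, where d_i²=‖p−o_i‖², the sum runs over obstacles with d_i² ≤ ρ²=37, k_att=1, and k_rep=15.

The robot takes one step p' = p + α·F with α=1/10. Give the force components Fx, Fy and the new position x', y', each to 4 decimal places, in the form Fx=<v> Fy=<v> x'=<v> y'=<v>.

Fx=-11.9414 Fy=0.0664 x'=5.8059 y'=5.0066

F_att = 1·(g−p) = 1·(-12,2) = (-12.0000,2.0000)
o1: d²=32 ≤ ρ²=37; F_rep = 15·(4,-4)/32² = (0.0586,-0.0586)
o2: d²=4 ≤ ρ²=37; F_rep = 15·(0,-2)/4² = (0.0000,-1.8750)
F = F_att + ΣF_rep = (-11.9414,0.0664)
p' = p + 1/10·F = (5.8059,5.0066)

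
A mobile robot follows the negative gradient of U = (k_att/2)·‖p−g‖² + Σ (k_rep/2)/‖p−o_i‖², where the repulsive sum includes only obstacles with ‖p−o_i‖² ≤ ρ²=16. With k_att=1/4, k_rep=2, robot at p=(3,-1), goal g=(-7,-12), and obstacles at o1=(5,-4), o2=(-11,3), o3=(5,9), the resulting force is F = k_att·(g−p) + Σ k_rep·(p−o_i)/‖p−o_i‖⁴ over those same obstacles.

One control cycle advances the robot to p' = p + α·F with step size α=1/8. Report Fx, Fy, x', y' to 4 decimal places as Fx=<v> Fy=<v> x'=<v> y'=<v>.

Fx=-2.5237 Fy=-2.7145 x'=2.6845 y'=-1.3393

F_att = 1/4·(g−p) = 1/4·(-10,-11) = (-2.5000,-2.7500)
o1: d²=13 ≤ ρ²=16; F_rep = 2·(-2,3)/13² = (-0.0237,0.0355)
o2: d²=212 > ρ²=16 → inactive
o3: d²=104 > ρ²=16 → inactive
F = F_att + ΣF_rep = (-2.5237,-2.7145)
p' = p + 1/8·F = (2.6845,-1.3393)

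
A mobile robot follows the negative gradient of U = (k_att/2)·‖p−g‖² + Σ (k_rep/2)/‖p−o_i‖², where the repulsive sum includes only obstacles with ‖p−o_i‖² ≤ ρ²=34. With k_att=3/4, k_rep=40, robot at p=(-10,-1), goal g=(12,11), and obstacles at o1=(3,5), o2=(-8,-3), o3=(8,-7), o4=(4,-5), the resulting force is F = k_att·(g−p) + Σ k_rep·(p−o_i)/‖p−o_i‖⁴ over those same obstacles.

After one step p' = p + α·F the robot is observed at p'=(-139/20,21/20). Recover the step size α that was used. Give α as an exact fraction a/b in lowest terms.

α = 1/5

F_att = 3/4·(g−p) = 3/4·(22,12) = (16.5000,9.0000)
o1: d²=205 > ρ²=34 → inactive
o2: d²=8 ≤ ρ²=34; F_rep = 40·(-2,2)/8² = (-1.2500,1.2500)
o3: d²=360 > ρ²=34 → inactive
o4: d²=212 > ρ²=34 → inactive
F = F_att + ΣF_rep = (15.2500,10.2500)
Δp = p'−p = (3.0500,2.0500); α = Δx/Fx = (61/20) / (61/4) = 1/5
check: Δy/Fy = (41/20) / (41/4) = 1/5 ✓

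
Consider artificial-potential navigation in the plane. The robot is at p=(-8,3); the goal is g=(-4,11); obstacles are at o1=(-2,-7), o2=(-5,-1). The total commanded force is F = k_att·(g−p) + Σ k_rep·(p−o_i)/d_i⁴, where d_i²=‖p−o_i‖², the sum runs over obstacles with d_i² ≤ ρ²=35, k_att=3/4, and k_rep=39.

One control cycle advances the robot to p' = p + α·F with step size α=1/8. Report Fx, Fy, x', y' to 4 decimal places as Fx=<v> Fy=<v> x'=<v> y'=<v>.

Fx=2.8128 Fy=6.2496 x'=-7.6484 y'=3.7812

F_att = 3/4·(g−p) = 3/4·(4,8) = (3.0000,6.0000)
o1: d²=136 > ρ²=35 → inactive
o2: d²=25 ≤ ρ²=35; F_rep = 39·(-3,4)/25² = (-0.1872,0.2496)
F = F_att + ΣF_rep = (2.8128,6.2496)
p' = p + 1/8·F = (-7.6484,3.7812)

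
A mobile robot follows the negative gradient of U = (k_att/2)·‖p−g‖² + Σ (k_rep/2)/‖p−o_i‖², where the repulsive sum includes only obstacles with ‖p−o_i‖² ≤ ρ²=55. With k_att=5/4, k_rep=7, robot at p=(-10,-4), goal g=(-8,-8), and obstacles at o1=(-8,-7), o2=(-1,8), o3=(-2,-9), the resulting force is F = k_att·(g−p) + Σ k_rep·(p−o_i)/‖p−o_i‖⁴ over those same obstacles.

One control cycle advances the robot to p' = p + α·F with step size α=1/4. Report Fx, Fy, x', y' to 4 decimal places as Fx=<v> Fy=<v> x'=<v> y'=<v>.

Fx=2.4172 Fy=-4.8757 x'=-9.3957 y'=-5.2189

F_att = 5/4·(g−p) = 5/4·(2,-4) = (2.5000,-5.0000)
o1: d²=13 ≤ ρ²=55; F_rep = 7·(-2,3)/13² = (-0.0828,0.1243)
o2: d²=225 > ρ²=55 → inactive
o3: d²=89 > ρ²=55 → inactive
F = F_att + ΣF_rep = (2.4172,-4.8757)
p' = p + 1/4·F = (-9.3957,-5.2189)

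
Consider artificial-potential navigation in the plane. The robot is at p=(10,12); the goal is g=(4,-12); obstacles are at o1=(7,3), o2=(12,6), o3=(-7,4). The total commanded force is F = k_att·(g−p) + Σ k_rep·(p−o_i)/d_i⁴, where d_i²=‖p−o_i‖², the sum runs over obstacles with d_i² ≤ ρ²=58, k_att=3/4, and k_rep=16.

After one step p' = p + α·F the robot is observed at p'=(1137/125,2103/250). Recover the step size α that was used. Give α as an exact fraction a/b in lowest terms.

α = 1/5

F_att = 3/4·(g−p) = 3/4·(-6,-24) = (-4.5000,-18.0000)
o1: d²=90 > ρ²=58 → inactive
o2: d²=40 ≤ ρ²=58; F_rep = 16·(-2,6)/40² = (-0.0200,0.0600)
o3: d²=353 > ρ²=58 → inactive
F = F_att + ΣF_rep = (-4.5200,-17.9400)
Δp = p'−p = (-0.9040,-3.5880); α = Δx/Fx = (-113/125) / (-113/25) = 1/5
check: Δy/Fy = (-897/250) / (-897/50) = 1/5 ✓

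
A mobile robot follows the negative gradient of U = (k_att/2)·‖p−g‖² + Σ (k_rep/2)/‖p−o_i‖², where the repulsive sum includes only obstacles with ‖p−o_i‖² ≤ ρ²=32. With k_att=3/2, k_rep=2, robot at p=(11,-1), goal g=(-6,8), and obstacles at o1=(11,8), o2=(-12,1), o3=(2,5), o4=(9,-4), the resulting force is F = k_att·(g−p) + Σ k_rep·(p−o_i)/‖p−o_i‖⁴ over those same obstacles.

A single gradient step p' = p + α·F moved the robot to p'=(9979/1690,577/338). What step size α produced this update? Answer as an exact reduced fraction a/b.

F_att = 3/2·(g−p) = 3/2·(-17,9) = (-25.5000,13.5000)
o1: d²=81 > ρ²=32 → inactive
o2: d²=533 > ρ²=32 → inactive
o3: d²=117 > ρ²=32 → inactive
o4: d²=13 ≤ ρ²=32; F_rep = 2·(2,3)/13² = (0.0237,0.0355)
F = F_att + ΣF_rep = (-25.4763,13.5355)
Δp = p'−p = (-5.0953,2.7071); α = Δx/Fx = (-8611/1690) / (-8611/338) = 1/5
check: Δy/Fy = (915/338) / (4575/338) = 1/5 ✓

α = 1/5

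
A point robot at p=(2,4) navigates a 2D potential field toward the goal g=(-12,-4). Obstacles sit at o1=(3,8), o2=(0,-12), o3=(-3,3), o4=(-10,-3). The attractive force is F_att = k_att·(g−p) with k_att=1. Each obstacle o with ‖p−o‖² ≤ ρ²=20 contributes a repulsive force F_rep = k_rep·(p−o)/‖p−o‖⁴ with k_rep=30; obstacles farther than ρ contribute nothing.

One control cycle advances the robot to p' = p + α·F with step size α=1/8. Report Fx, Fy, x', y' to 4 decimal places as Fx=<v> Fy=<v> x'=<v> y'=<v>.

Fx=-14.1038 Fy=-8.4152 x'=0.2370 y'=2.9481

F_att = 1·(g−p) = 1·(-14,-8) = (-14.0000,-8.0000)
o1: d²=17 ≤ ρ²=20; F_rep = 30·(-1,-4)/17² = (-0.1038,-0.4152)
o2: d²=260 > ρ²=20 → inactive
o3: d²=26 > ρ²=20 → inactive
o4: d²=193 > ρ²=20 → inactive
F = F_att + ΣF_rep = (-14.1038,-8.4152)
p' = p + 1/8·F = (0.2370,2.9481)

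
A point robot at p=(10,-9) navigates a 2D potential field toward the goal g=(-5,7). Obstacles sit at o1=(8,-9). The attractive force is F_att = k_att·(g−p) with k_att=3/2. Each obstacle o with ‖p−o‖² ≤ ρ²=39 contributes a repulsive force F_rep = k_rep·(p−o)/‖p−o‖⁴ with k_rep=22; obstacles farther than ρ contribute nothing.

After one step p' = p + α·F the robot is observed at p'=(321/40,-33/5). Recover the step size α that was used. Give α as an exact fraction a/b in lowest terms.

F_att = 3/2·(g−p) = 3/2·(-15,16) = (-22.5000,24.0000)
o1: d²=4 ≤ ρ²=39; F_rep = 22·(2,0)/4² = (2.7500,0.0000)
F = F_att + ΣF_rep = (-19.7500,24.0000)
Δp = p'−p = (-1.9750,2.4000); α = Δx/Fx = (-79/40) / (-79/4) = 1/10
check: Δy/Fy = (12/5) / (24) = 1/10 ✓

α = 1/10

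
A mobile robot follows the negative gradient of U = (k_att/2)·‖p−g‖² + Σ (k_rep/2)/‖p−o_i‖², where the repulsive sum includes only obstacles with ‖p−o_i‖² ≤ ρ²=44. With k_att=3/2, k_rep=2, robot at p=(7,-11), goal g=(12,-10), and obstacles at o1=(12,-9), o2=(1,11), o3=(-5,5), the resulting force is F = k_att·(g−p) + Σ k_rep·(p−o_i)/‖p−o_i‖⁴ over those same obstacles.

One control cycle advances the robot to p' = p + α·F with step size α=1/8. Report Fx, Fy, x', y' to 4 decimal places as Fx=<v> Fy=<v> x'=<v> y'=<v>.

F_att = 3/2·(g−p) = 3/2·(5,1) = (7.5000,1.5000)
o1: d²=29 ≤ ρ²=44; F_rep = 2·(-5,-2)/29² = (-0.0119,-0.0048)
o2: d²=520 > ρ²=44 → inactive
o3: d²=400 > ρ²=44 → inactive
F = F_att + ΣF_rep = (7.4881,1.4952)
p' = p + 1/8·F = (7.9360,-10.8131)

Fx=7.4881 Fy=1.4952 x'=7.9360 y'=-10.8131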